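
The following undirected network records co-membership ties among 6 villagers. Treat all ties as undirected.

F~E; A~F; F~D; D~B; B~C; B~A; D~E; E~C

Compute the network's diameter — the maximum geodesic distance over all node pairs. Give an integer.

Eccentricity of each node (its greatest distance to any other): A:2, B:2, C:2, D:2, E:2, F:2.
The maximum eccentricity is 2, realized for instance by the pair D–A via D – F – A. So the diameter is 2.

2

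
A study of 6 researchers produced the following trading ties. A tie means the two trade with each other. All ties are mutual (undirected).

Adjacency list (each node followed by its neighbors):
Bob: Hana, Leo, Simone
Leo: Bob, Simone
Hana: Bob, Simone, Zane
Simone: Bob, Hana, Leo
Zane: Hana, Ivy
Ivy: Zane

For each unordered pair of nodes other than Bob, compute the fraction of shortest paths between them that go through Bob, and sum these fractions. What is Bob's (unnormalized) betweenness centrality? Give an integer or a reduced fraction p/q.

Pairs whose geodesics pass through Bob — Zane–Leo: 1/2; Ivy–Leo: 1/2; Leo–Hana: 1/2.
All other pairs contribute 0.
Summing the contributions gives betweenness(Bob) = 3/2.

3/2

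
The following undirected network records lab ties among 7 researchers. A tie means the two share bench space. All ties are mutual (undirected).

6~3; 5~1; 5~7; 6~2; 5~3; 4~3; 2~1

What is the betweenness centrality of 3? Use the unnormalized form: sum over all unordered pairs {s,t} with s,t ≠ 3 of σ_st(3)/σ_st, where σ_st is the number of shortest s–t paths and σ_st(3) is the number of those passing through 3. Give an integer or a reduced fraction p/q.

Pairs whose geodesics pass through 3 — 6–4: 1; 6–5: 1; 6–7: 1; 4–5: 1; 4–7: 1; 4–2: 1; 4–1: 1.
All other pairs contribute 0.
Summing the contributions gives betweenness(3) = 7.

7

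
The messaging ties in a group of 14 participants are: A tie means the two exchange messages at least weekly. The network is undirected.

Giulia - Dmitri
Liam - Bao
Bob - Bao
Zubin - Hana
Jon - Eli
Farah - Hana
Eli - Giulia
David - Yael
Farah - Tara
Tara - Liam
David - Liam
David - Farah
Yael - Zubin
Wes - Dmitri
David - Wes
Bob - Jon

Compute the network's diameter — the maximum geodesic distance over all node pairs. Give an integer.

Eccentricity of each node (its greatest distance to any other): Bao:4, Bob:5, David:4, Dmitri:4, Eli:6, Farah:5, Giulia:5, Hana:6, Jon:6, Liam:4, Tara:5, Wes:4, Yael:5, Zubin:6.
The maximum eccentricity is 6, realized for instance by the pair Hana–Eli via Hana – Farah – David – Wes – Dmitri – Giulia – Eli. So the diameter is 6.

6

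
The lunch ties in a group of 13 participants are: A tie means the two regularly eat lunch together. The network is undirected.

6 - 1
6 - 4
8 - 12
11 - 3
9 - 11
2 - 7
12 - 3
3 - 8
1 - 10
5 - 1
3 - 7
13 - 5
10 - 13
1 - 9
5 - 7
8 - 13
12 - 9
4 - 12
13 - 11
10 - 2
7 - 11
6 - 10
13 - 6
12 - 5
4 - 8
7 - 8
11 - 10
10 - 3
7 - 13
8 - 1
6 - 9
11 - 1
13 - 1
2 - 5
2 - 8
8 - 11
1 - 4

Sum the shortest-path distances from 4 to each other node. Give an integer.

20

Distances from 4: 1:1, 2:2, 3:2, 5:2, 6:1, 7:2, 8:1, 9:2, 10:2, 11:2, 12:1, 13:2.
Sum = 1 + 2 + 2 + 2 + 1 + 2 + 1 + 2 + 2 + 2 + 1 + 2 = 20.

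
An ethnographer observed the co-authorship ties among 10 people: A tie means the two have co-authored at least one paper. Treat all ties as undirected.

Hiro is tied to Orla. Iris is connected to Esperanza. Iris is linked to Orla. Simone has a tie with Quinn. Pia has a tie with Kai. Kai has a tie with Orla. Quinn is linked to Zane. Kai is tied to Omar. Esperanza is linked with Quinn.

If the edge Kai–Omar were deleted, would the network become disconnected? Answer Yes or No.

Yes

Without the Kai–Omar edge there is no alternate route between Kai and Omar, so the network disconnects. It is a bridge.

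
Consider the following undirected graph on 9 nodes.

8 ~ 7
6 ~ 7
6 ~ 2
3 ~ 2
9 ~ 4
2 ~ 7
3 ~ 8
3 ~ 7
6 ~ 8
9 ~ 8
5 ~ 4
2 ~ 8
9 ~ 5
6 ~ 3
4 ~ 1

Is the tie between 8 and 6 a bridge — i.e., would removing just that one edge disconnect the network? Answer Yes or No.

Even without that edge, 8 still reaches 6 via 8 – 2 – 6, so the network stays connected. Not a bridge.

No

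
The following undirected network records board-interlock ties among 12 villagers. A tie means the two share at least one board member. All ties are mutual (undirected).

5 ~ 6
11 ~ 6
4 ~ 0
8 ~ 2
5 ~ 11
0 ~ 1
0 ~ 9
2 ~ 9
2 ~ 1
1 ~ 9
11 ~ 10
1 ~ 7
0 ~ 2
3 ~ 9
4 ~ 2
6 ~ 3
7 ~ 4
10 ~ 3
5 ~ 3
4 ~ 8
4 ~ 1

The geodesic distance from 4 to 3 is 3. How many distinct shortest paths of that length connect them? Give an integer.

The shortest distance is 3. The length-3 paths are: 4–2–9–3; 4–0–9–3; 4–1–9–3.
That gives 3 distinct shortest paths.

3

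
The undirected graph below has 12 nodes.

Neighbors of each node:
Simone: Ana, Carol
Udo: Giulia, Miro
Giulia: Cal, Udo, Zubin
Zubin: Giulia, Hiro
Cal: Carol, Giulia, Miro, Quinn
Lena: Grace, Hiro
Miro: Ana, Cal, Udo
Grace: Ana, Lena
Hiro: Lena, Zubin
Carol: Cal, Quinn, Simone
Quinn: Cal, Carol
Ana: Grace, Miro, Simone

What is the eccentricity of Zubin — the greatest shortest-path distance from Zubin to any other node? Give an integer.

4

Distances from Zubin: Ana:4, Cal:2, Carol:3, Giulia:1, Grace:3, Hiro:1, Lena:2, Miro:3, Quinn:3, Simone:4, Udo:2.
The largest is 4 (to Ana and Simone), so the eccentricity of Zubin is 4.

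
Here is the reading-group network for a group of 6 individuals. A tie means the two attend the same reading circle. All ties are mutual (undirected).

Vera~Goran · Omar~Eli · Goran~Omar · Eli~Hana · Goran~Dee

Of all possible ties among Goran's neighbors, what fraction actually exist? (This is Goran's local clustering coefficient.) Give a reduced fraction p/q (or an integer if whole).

0

Goran's neighbors: Dee, Omar, and Vera (k = 3).
Possible neighbor pairs: C(3,2) = 3. Edges among them: none → e = 0.
Clustering(Goran) = 0/3 = 0.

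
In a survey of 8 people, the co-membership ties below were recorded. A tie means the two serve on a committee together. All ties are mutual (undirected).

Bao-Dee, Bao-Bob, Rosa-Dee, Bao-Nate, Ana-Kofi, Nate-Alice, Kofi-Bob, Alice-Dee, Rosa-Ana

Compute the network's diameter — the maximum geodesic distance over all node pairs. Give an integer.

Eccentricity of each node (its greatest distance to any other): Alice:4, Ana:4, Bao:3, Bob:3, Dee:3, Kofi:4, Nate:4, Rosa:3.
The maximum eccentricity is 4, realized for instance by the pair Ana–Nate via Ana – Rosa – Dee – Alice – Nate. So the diameter is 4.

4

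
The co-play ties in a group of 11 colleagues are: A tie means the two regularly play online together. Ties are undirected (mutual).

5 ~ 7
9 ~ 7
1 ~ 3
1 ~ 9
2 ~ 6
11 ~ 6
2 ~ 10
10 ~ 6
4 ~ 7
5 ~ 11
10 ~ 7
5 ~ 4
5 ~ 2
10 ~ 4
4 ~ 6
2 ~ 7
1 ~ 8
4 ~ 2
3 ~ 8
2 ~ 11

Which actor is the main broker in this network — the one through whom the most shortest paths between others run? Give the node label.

7

Unnormalized betweenness of each node: 1:16, 2:17/3, 3:0, 4:7/3, 5:17/6, 6:5/6, 7:73/3, 8:0, 9:21, 10:5/3, 11:1/3.
7 has the largest value, 73/3, making it the main broker — the node through which the most shortest paths run.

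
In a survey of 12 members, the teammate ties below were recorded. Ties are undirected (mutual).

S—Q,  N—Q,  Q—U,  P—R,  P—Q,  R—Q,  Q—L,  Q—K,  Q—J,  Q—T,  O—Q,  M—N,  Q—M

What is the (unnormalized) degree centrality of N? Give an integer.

2

N is directly tied to M and Q. That is 2 neighbors, so the degree of N is 2.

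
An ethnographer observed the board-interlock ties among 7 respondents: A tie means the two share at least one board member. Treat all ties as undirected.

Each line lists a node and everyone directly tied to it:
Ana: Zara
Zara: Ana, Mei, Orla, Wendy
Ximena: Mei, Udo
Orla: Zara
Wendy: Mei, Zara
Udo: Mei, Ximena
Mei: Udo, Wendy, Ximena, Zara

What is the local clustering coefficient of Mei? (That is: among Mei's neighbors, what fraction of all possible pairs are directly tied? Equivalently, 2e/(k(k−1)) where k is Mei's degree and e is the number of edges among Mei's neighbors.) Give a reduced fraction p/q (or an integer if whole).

Mei's neighbors: Udo, Wendy, Ximena, and Zara (k = 4).
Possible neighbor pairs: C(4,2) = 6. Edges among them: Udo–Ximena, Wendy–Zara → e = 2.
Clustering(Mei) = 2/6 = 1/3.

1/3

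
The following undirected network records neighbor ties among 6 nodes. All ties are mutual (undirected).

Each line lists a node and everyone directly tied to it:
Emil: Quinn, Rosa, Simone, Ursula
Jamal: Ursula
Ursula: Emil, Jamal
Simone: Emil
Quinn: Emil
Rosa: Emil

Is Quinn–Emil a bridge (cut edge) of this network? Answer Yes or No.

Yes

Without the Quinn–Emil edge there is no alternate route between Quinn and Emil, so the network disconnects. It is a bridge.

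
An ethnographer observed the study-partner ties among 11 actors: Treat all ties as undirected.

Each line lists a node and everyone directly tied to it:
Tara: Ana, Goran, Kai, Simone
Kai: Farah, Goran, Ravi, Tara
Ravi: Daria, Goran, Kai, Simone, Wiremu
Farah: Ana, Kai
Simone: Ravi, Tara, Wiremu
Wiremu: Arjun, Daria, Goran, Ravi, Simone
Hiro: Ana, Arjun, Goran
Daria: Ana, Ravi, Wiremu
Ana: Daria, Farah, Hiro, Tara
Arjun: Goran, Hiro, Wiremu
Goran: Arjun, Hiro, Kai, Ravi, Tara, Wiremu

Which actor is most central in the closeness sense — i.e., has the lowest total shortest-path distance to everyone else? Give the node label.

Farness (sum of distances to all others) for each node — Ana:16, Arjun:18, Daria:17, Farah:21, Goran:14, Hiro:18, Kai:16, Ravi:15, Simone:19, Tara:16, Wiremu:16.
The smallest farness is 14, for Goran, so Goran has the highest closeness.

Goran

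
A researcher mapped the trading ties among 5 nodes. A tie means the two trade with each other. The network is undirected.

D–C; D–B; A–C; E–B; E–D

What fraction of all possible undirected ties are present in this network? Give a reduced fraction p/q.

There are 5 edges and 5 nodes, so the maximum possible is C(5,2) = 10.
Density = 5/10 = 1/2.

1/2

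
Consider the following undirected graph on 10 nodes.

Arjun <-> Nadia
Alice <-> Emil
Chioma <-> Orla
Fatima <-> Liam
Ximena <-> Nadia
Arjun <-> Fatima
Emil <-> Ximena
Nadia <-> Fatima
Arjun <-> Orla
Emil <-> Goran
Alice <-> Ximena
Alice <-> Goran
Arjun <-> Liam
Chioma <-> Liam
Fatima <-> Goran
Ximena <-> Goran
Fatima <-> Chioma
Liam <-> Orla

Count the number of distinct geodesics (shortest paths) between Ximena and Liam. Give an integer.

3

The shortest distance is 3. The length-3 paths are: Ximena–Goran–Fatima–Liam; Ximena–Nadia–Fatima–Liam; Ximena–Nadia–Arjun–Liam.
That gives 3 distinct shortest paths.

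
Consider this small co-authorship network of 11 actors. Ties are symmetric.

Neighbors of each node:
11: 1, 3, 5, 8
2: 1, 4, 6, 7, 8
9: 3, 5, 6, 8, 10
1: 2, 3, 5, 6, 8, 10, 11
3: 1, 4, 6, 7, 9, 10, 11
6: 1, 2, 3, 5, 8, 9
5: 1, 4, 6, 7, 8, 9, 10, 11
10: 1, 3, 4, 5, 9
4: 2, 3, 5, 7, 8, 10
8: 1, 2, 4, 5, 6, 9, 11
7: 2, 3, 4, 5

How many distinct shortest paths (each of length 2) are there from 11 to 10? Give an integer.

3

The shortest distance is 2. The length-2 paths are: 11–1–10; 11–5–10; 11–3–10.
That gives 3 distinct shortest paths.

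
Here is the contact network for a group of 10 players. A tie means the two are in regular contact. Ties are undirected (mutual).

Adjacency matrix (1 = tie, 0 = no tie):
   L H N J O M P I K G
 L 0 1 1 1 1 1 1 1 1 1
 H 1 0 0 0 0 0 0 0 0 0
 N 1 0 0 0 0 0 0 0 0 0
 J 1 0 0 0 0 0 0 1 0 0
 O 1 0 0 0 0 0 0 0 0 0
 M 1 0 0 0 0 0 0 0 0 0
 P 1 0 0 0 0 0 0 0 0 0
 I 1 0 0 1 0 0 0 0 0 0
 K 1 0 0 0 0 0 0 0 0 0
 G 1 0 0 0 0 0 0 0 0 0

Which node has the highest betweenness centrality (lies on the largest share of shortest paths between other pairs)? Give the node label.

L

Unnormalized betweenness of each node: G:0, H:0, I:0, J:0, K:0, L:35, M:0, N:0, O:0, P:0.
L has the largest value, 35, making it the main broker — the node through which the most shortest paths run.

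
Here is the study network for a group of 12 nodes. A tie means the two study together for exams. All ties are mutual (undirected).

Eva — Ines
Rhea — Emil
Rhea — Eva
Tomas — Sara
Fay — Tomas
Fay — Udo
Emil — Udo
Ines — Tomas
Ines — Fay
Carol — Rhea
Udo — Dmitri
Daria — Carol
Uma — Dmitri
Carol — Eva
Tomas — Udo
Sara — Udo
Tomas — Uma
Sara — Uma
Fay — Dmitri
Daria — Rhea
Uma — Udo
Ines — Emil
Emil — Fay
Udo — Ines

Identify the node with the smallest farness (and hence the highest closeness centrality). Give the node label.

Udo

Farness (sum of distances to all others) for each node — Carol:28, Daria:31, Dmitri:25, Emil:18, Eva:22, Fay:19, Ines:18, Rhea:22, Sara:25, Tomas:21, Udo:17, Uma:24.
The smallest farness is 17, for Udo, so Udo has the highest closeness.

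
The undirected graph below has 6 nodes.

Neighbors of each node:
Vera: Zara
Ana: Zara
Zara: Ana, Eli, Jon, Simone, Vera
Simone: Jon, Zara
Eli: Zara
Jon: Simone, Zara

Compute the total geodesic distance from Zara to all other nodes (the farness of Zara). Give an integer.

Distances from Zara: Ana:1, Eli:1, Jon:1, Simone:1, Vera:1.
Sum = 1 + 1 + 1 + 1 + 1 = 5.

5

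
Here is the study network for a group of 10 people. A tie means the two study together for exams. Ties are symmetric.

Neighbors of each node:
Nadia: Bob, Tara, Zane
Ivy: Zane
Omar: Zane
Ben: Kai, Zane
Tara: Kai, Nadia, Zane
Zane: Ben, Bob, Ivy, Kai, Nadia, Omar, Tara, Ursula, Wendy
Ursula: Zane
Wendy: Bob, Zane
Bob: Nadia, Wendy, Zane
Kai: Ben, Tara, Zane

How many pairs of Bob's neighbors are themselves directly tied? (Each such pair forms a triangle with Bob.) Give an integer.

2

Bob's neighbors: Nadia, Wendy, and Zane.
Neighbor pairs that are themselves tied: Bob–Nadia–Zane; Bob–Wendy–Zane. Each forms one triangle with Bob, for 2 in total.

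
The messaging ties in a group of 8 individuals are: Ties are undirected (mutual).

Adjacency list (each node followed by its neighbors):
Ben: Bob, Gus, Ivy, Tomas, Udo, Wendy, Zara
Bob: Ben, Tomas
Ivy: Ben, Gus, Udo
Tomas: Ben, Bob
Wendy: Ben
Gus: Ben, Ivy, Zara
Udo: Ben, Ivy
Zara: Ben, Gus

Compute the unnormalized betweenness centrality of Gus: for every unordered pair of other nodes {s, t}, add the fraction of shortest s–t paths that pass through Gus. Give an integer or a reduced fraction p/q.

Pairs whose geodesics pass through Gus — Zara–Ivy: 1/2.
All other pairs contribute 0.
Summing the contributions gives betweenness(Gus) = 1/2.

1/2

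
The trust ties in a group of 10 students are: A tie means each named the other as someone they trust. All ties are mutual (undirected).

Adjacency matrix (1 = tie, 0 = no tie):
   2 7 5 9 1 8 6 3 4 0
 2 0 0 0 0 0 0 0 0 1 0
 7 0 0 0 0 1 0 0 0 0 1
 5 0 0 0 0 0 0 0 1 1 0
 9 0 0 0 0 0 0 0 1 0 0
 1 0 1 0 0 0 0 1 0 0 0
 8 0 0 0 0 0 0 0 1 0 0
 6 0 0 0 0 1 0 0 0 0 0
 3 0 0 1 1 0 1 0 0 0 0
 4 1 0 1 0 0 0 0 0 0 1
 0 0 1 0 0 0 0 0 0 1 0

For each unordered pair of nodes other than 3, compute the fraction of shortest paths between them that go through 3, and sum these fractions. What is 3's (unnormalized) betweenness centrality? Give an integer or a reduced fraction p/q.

Pairs whose geodesics pass through 3 — 2–9: 1; 2–8: 1; 7–9: 1; 7–8: 1; 5–9: 1; 5–8: 1; 9–1: 1; 9–8: 1; 9–6: 1; 9–4: 1; 9–0: 1; 1–8: 1; 8–6: 1; 8–4: 1 … (+1 more pairs).
All other pairs contribute 0.
Summing the contributions gives betweenness(3) = 15.

15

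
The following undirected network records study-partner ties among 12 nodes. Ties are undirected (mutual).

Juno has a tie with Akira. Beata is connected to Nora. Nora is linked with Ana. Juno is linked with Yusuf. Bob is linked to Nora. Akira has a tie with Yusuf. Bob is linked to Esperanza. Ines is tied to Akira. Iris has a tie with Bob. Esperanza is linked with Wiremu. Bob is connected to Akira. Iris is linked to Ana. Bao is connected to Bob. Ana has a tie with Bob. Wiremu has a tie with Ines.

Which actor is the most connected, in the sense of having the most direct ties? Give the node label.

Bob

Degrees — Akira:4, Ana:3, Bao:1, Beata:1, Bob:6, Esperanza:2, Ines:2, Iris:2, Juno:2, Nora:3, Wiremu:2, Yusuf:2.
The maximum is 6, attained only by Bob.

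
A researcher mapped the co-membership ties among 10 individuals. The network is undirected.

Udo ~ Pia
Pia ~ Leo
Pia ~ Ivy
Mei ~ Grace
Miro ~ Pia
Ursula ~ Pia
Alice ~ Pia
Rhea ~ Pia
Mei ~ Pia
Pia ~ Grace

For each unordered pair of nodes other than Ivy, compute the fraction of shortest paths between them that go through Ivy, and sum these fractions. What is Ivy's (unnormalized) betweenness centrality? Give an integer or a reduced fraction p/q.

0

No shortest path between any pair of other nodes passes through Ivy.
Summing the contributions gives betweenness(Ivy) = 0.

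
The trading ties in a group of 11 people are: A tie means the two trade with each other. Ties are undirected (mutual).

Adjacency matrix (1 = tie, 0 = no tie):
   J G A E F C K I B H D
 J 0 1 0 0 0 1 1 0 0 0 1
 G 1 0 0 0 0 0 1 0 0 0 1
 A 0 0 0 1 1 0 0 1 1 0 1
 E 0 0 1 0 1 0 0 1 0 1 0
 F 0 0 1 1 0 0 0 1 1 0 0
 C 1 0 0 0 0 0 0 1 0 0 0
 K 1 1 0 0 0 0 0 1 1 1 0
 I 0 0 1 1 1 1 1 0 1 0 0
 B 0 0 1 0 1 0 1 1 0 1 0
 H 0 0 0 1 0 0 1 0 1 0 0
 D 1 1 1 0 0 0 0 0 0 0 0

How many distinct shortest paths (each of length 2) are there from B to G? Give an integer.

1

The shortest distance is 2, and the only length-2 path is B–K–G. So there is exactly 1 shortest path.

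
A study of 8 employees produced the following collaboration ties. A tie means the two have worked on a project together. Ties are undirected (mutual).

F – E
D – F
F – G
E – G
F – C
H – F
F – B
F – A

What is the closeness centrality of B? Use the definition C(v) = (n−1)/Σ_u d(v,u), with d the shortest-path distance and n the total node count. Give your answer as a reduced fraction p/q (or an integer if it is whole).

Distances from B: A:2, C:2, D:2, E:2, F:1, G:2, H:2. Sum = 13.
n = 8, so closeness = 7/13.

7/13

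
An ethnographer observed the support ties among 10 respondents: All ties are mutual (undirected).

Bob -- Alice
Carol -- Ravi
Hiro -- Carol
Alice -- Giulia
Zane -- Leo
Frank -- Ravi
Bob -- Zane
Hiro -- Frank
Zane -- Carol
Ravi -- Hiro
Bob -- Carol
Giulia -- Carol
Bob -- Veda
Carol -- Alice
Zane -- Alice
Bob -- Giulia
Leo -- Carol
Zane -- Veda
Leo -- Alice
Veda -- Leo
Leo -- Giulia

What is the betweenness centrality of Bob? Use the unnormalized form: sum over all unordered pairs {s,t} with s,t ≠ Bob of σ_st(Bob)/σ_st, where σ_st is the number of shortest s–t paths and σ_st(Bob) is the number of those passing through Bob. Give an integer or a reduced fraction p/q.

29/12

Pairs whose geodesics pass through Bob — Alice–Veda: 1/3; Carol–Veda: 1/3; Veda–Giulia: 1/2; Veda–Frank: 2/6; Veda–Ravi: 1/3; Veda–Hiro: 1/3; Giulia–Zane: 1/4.
All other pairs contribute 0.
Summing the contributions gives betweenness(Bob) = 29/12.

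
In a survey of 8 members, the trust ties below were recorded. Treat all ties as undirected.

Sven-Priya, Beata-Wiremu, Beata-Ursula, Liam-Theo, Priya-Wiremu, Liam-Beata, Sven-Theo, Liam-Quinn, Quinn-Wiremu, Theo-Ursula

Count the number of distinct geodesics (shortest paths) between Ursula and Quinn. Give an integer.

3

The shortest distance is 3. The length-3 paths are: Ursula–Theo–Liam–Quinn; Ursula–Beata–Liam–Quinn; Ursula–Beata–Wiremu–Quinn.
That gives 3 distinct shortest paths.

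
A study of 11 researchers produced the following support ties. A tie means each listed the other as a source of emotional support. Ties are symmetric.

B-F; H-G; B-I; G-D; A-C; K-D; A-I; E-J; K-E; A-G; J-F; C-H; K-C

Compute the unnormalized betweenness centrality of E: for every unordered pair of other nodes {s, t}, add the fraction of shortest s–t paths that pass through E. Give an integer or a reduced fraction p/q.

Pairs whose geodesics pass through E — J–A: 1/2; J–C: 1; J–H: 1; J–G: 1; J–D: 1; J–K: 1; F–C: 1/2; F–H: 1/3; F–D: 1; F–K: 1; B–K: 1/2.
All other pairs contribute 0.
Summing the contributions gives betweenness(E) = 53/6.

53/6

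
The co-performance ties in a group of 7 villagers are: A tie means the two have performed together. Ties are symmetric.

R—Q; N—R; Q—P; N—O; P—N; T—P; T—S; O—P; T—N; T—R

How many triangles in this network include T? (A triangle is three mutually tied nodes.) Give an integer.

2

T's neighbors: N, P, R, and S.
Neighbor pairs that are themselves tied: T–N–P; T–N–R. Each forms one triangle with T, for 2 in total.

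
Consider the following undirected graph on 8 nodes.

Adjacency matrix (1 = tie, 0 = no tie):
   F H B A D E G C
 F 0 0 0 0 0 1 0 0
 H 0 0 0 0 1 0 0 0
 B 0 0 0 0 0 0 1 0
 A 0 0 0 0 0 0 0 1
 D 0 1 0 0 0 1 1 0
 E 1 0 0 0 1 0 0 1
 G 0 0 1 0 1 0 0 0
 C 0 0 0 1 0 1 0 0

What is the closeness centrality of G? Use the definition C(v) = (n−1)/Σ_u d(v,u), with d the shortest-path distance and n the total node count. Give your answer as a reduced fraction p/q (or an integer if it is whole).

7/16

Distances from G: A:4, B:1, C:3, D:1, E:2, F:3, H:2. Sum = 16.
n = 8, so closeness = 7/16.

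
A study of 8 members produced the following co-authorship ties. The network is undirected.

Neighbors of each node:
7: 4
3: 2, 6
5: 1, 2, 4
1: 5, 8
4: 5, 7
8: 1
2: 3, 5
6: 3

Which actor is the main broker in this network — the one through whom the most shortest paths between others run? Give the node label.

Unnormalized betweenness of each node: 1:6, 2:10, 3:6, 4:6, 5:16, 6:0, 7:0, 8:0.
5 has the largest value, 16, making it the main broker — the node through which the most shortest paths run.

5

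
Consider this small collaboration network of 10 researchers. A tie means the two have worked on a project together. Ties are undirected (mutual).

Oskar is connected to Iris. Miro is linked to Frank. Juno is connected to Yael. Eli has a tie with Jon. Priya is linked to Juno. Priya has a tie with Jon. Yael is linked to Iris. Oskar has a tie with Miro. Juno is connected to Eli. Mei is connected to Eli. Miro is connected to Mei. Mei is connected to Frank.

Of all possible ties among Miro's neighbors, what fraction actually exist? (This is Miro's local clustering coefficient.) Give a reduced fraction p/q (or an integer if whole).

1/3

Miro's neighbors: Frank, Mei, and Oskar (k = 3).
Possible neighbor pairs: C(3,2) = 3. Edges among them: Frank–Mei → e = 1.
Clustering(Miro) = 1/3.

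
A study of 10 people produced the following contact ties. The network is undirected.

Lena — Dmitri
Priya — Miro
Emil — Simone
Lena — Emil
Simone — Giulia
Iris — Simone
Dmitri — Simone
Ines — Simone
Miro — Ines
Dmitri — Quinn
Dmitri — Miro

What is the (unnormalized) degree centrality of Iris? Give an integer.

1

Iris is directly tied to Simone. That is 1 neighbor, so the degree of Iris is 1.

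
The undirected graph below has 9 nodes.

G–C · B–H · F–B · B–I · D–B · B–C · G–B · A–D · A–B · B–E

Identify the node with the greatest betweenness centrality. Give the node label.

B

Unnormalized betweenness of each node: A:0, B:26, C:0, D:0, E:0, F:0, G:0, H:0, I:0.
B has the largest value, 26, making it the main broker — the node through which the most shortest paths run.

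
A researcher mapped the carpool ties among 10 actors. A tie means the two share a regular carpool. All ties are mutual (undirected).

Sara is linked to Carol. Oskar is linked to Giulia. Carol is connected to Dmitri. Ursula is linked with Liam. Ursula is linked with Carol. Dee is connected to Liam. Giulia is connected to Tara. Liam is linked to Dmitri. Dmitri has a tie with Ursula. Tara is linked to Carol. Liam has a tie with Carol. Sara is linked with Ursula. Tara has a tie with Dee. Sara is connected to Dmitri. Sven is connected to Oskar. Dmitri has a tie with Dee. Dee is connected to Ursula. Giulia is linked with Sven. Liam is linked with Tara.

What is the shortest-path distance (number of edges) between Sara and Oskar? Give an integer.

4

One shortest route is Sara – Carol – Tara – Giulia – Oskar, which uses 4 edges, and at distance 3 from Sara we only reach {Giulia}, which does not include Oskar. So d(Sara,Oskar) = 4.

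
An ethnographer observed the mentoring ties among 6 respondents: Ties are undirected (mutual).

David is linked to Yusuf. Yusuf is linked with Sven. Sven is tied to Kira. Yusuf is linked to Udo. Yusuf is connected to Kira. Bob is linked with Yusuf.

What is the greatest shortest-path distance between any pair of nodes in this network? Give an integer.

Eccentricity of each node (its greatest distance to any other): Bob:2, David:2, Kira:2, Sven:2, Udo:2, Yusuf:1.
The maximum eccentricity is 2, realized for instance by the pair Udo–Kira via Udo – Yusuf – Kira. So the diameter is 2.

2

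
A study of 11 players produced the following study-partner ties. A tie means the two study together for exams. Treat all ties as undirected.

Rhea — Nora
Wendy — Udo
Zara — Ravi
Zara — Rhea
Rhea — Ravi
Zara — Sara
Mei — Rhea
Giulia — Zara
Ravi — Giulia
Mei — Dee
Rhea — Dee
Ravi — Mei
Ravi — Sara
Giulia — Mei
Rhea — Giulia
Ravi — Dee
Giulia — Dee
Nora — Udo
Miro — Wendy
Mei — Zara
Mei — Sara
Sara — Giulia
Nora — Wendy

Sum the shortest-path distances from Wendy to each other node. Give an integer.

24

Distances from Wendy: Dee:3, Giulia:3, Mei:3, Miro:1, Nora:1, Ravi:3, Rhea:2, Sara:4, Udo:1, Zara:3.
Sum = 3 + 3 + 3 + 1 + 1 + 3 + 2 + 4 + 1 + 3 = 24.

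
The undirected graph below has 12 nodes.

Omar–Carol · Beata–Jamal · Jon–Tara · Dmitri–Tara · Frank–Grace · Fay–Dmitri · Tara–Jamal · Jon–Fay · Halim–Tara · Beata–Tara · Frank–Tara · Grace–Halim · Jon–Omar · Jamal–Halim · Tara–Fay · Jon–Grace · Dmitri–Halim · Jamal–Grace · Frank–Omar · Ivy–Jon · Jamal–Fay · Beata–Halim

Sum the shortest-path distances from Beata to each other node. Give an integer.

Distances from Beata: Carol:4, Dmitri:2, Fay:2, Frank:2, Grace:2, Halim:1, Ivy:3, Jamal:1, Jon:2, Omar:3, Tara:1.
Sum = 4 + 2 + 2 + 2 + 2 + 1 + 3 + 1 + 2 + 3 + 1 = 23.

23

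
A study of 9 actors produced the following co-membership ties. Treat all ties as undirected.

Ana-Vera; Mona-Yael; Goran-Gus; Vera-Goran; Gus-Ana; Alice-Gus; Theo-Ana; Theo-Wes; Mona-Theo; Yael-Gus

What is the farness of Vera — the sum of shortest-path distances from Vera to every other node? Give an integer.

18

Distances from Vera: Alice:3, Ana:1, Goran:1, Gus:2, Mona:3, Theo:2, Wes:3, Yael:3.
Sum = 3 + 1 + 1 + 2 + 3 + 2 + 3 + 3 = 18.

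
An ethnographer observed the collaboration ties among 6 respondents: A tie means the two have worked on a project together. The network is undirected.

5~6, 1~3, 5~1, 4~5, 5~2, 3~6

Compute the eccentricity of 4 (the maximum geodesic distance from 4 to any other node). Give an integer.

3

Distances from 4: 1:2, 2:2, 3:3, 5:1, 6:2.
The largest is 3 (to 3), so the eccentricity of 4 is 3.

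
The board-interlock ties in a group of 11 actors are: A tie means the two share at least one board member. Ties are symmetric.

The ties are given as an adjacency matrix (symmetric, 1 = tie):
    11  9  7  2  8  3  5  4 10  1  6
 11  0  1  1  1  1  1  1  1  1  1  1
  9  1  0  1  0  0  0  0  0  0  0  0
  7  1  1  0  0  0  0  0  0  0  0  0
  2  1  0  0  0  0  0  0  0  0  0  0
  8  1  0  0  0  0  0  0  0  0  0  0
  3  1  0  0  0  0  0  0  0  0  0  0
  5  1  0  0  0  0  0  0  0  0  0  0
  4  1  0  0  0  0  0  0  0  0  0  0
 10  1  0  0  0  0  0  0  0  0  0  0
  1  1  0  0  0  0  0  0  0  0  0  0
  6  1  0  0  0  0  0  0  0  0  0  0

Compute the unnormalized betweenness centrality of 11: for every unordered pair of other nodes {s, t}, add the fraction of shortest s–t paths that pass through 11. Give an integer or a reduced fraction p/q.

Pairs whose geodesics pass through 11 — 9–2: 1; 9–8: 1; 9–3: 1; 9–5: 1; 9–4: 1; 9–10: 1; 9–1: 1; 9–6: 1; 7–2: 1; 7–8: 1; 7–3: 1; 7–5: 1; 7–4: 1; 7–10: 1 … (+30 more pairs).
All other pairs contribute 0.
Summing the contributions gives betweenness(11) = 44.

44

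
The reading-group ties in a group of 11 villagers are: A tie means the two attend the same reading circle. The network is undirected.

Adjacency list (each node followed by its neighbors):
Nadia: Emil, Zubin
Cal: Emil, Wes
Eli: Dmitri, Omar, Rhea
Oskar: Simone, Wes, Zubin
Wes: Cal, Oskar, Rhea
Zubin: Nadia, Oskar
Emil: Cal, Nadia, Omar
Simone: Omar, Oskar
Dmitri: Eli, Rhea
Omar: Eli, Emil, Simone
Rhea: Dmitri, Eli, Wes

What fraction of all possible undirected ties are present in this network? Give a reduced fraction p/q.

14/55

There are 14 edges and 11 nodes, so the maximum possible is C(11,2) = 55.
Density = 14/55.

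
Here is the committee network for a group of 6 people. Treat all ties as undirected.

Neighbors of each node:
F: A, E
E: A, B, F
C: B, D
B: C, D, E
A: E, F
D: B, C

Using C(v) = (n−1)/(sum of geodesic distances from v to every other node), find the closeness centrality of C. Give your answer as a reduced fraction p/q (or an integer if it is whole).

1/2

Distances from C: A:3, B:1, D:1, E:2, F:3. Sum = 10.
n = 6, so closeness = 5/10 = 1/2.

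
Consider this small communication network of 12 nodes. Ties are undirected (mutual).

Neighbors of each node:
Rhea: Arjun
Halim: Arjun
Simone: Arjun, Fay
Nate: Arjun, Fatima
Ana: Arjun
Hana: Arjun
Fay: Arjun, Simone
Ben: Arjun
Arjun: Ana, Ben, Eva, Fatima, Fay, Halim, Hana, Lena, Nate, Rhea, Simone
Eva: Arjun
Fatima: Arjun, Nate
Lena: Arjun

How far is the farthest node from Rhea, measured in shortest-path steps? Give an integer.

2

Distances from Rhea: Ana:2, Arjun:1, Ben:2, Eva:2, Fatima:2, Fay:2, Halim:2, Hana:2, Lena:2, Nate:2, Simone:2.
The largest is 2 (to Halim, Fatima, Eva, Nate, Simone, Ana, Fay, Hana, Lena, and Ben), so the eccentricity of Rhea is 2.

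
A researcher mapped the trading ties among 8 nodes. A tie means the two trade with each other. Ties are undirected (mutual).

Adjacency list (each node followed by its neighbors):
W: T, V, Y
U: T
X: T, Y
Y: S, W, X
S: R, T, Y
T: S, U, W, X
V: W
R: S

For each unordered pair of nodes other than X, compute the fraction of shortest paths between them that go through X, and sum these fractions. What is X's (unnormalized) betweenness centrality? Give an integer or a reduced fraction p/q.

2/3

Pairs whose geodesics pass through X — Y–T: 1/3; Y–U: 1/3.
All other pairs contribute 0.
Summing the contributions gives betweenness(X) = 2/3.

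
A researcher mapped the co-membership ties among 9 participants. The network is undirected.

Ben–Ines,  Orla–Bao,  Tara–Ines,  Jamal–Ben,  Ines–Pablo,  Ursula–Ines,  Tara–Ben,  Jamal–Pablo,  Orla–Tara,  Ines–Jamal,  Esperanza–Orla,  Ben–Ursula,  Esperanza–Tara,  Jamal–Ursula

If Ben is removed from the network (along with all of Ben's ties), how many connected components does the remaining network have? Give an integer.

Ben's neighbors (Ines, Jamal, Tara, and Ursula) remain reachable from one another through other ties, so the rest of the network stays in one piece.

1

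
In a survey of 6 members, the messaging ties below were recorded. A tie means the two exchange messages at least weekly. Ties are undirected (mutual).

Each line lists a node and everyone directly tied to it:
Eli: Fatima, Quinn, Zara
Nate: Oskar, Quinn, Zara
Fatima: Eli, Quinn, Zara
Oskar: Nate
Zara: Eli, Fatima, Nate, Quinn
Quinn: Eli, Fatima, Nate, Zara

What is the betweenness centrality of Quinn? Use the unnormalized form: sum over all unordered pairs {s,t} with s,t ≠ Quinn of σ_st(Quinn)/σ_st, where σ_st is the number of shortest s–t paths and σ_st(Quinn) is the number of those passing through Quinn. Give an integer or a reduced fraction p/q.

Pairs whose geodesics pass through Quinn — Nate–Fatima: 1/2; Nate–Eli: 1/2; Oskar–Fatima: 1/2; Oskar–Eli: 1/2.
All other pairs contribute 0.
Summing the contributions gives betweenness(Quinn) = 2.

2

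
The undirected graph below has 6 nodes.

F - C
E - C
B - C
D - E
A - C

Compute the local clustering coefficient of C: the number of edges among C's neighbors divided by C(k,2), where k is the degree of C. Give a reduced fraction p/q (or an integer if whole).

0

C's neighbors: A, B, E, and F (k = 4).
Possible neighbor pairs: C(4,2) = 6. Edges among them: none → e = 0.
Clustering(C) = 0/6 = 0.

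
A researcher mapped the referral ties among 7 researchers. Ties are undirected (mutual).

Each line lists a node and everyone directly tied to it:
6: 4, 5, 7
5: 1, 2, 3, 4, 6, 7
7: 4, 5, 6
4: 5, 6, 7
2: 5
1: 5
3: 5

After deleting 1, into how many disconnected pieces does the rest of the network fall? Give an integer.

1

1's neighbors (5) remain reachable from one another through other ties, so the rest of the network stays in one piece.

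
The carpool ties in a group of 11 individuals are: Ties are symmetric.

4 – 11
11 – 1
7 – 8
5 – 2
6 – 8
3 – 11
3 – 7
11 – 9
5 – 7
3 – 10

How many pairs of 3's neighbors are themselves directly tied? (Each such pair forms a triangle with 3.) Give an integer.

0

3's neighbors are 7, 10, and 11, but none of them are tied to each other, so no triangle contains 3.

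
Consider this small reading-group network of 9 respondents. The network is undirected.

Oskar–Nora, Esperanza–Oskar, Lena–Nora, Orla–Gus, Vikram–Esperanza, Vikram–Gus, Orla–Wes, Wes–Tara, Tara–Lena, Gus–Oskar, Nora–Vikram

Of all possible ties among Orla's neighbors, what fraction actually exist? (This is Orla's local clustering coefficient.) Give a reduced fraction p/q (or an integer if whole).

0

Orla's neighbors: Gus and Wes (k = 2).
Possible neighbor pairs: C(2,2) = 1. Edges among them: none → e = 0.
Clustering(Orla) = 0/1.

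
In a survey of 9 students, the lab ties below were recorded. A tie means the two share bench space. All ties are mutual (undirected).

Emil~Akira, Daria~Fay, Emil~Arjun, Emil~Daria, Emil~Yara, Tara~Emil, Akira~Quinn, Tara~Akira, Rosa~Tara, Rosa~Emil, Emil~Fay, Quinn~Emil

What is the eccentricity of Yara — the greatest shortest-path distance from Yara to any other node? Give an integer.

2

Distances from Yara: Akira:2, Arjun:2, Daria:2, Emil:1, Fay:2, Quinn:2, Rosa:2, Tara:2.
The largest is 2 (to Tara, Arjun, Rosa, Quinn, Akira, Daria, and Fay), so the eccentricity of Yara is 2.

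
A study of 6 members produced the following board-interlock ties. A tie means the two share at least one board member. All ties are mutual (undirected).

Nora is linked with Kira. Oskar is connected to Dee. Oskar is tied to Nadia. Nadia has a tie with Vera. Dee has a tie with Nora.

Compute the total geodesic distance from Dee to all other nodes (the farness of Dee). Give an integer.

Distances from Dee: Kira:2, Nadia:2, Nora:1, Oskar:1, Vera:3.
Sum = 2 + 2 + 1 + 1 + 3 = 9.

9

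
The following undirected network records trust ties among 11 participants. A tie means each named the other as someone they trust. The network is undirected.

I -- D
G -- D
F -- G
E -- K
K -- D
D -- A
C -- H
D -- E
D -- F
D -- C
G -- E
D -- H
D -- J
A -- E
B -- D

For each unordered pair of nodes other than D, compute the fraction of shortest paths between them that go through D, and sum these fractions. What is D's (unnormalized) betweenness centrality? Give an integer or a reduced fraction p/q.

Pairs whose geodesics pass through D — E–H: 1; E–I: 1; E–C: 1; E–B: 1; E–J: 1; E–F: 1/2; K–A: 1/2; K–H: 1; K–I: 1; K–C: 1; K–G: 1/2; K–B: 1; K–J: 1; K–F: 1 … (+26 more pairs).
All other pairs contribute 0.
Summing the contributions gives betweenness(D) = 38.

38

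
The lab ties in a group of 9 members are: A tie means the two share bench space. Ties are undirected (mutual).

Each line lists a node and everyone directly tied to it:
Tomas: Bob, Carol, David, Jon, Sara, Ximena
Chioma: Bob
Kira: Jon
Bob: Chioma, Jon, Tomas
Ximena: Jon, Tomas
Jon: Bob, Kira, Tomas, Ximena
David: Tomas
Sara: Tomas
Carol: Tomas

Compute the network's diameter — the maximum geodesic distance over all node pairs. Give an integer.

Eccentricity of each node (its greatest distance to any other): Bob:2, Carol:3, Chioma:3, David:3, Jon:2, Kira:3, Sara:3, Tomas:2, Ximena:3.
The maximum eccentricity is 3, realized for instance by the pair Chioma–Carol via Chioma – Bob – Tomas – Carol. So the diameter is 3.

3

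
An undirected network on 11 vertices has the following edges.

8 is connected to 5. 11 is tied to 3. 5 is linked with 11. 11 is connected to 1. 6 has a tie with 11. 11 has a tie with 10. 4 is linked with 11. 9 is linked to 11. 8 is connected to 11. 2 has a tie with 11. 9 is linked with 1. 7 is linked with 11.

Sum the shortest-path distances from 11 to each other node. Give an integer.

10

Distances from 11: 1:1, 2:1, 3:1, 4:1, 5:1, 6:1, 7:1, 8:1, 9:1, 10:1.
Sum = 1 + 1 + 1 + 1 + 1 + 1 + 1 + 1 + 1 + 1 = 10.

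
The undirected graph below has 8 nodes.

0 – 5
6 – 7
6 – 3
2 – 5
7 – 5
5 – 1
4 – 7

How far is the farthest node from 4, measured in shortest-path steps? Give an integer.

3

Distances from 4: 0:3, 1:3, 2:3, 3:3, 5:2, 6:2, 7:1.
The largest is 3 (to 3, 0, 2, and 1), so the eccentricity of 4 is 3.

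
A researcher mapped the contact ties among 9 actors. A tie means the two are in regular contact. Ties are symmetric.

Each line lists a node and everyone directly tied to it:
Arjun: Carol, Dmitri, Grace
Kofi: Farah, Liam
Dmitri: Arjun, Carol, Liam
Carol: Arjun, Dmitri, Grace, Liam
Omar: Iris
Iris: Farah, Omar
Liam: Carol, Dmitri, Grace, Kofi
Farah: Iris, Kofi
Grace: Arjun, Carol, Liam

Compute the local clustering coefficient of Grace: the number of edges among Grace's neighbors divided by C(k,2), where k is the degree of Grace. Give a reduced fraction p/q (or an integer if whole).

Grace's neighbors: Arjun, Carol, and Liam (k = 3).
Possible neighbor pairs: C(3,2) = 3. Edges among them: Arjun–Carol, Carol–Liam → e = 2.
Clustering(Grace) = 2/3.

2/3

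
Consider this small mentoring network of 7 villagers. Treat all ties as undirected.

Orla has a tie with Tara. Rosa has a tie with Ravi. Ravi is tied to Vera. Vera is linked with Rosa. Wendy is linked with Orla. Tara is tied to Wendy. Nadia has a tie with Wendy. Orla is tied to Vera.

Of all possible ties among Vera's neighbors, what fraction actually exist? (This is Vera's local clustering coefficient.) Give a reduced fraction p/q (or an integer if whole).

Vera's neighbors: Orla, Ravi, and Rosa (k = 3).
Possible neighbor pairs: C(3,2) = 3. Edges among them: Ravi–Rosa → e = 1.
Clustering(Vera) = 1/3.

1/3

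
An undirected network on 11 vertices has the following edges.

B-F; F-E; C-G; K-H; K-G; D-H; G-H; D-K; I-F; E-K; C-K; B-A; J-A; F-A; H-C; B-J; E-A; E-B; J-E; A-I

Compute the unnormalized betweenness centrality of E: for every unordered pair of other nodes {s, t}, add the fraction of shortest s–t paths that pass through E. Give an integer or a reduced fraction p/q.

76/3

Pairs whose geodesics pass through E — F–J: 1/3; F–C: 1; F–K: 1; F–D: 1; F–H: 1; F–G: 1; J–C: 1; J–K: 1; J–D: 1; J–H: 1; J–G: 1; A–C: 1; A–K: 1; A–D: 1 … (+12 more pairs).
All other pairs contribute 0.
Summing the contributions gives betweenness(E) = 76/3.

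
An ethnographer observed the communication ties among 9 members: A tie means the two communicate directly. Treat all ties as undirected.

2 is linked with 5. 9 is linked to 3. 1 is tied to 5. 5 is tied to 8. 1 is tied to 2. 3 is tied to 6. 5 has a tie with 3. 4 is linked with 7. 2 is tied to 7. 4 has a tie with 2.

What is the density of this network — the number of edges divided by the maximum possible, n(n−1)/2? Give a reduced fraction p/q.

There are 10 edges and 9 nodes, so the maximum possible is C(9,2) = 36.
Density = 10/36 = 5/18.

5/18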